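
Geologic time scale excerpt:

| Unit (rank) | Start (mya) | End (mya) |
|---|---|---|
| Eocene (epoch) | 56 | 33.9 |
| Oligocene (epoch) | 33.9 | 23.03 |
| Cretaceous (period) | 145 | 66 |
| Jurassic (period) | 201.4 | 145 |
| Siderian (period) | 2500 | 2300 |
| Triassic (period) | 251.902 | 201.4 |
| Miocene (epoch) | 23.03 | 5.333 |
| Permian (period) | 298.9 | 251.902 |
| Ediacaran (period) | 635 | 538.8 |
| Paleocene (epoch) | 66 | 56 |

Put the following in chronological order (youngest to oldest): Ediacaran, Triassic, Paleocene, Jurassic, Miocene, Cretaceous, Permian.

The oldest of these is Ediacaran (starts 635 Ma) and the youngest is Miocene (ends 5.333 Ma).
In between, by decreasing start age: Permian (298.9), Triassic (251.902), Jurassic (201.4), Cretaceous (145), Paleocene (66).
Listing youngest first means reversing that sequence.

Miocene, then Paleocene, then Cretaceous, then Jurassic, then Triassic, then Permian, then Ediacaran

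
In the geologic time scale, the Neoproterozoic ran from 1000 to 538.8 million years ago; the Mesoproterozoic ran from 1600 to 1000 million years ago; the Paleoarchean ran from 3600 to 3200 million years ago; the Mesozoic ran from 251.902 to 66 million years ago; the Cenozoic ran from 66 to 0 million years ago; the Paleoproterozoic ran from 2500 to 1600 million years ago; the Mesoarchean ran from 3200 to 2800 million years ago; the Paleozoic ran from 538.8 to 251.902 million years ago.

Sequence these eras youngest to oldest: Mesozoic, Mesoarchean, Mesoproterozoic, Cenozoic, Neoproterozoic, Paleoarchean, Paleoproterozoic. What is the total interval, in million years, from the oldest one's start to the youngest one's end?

Cenozoic, Mesozoic, Neoproterozoic, Mesoproterozoic, Paleoproterozoic, Mesoarchean, Paleoarchean; total span 3600 Myr

From the excerpt: Mesozoic 251.902–66; Mesoarchean 3200–2800; Mesoproterozoic 1600–1000; Cenozoic 66–0; Neoproterozoic 1000–538.8; Paleoarchean 3600–3200; Paleoproterozoic 2500–1600 (Ma).
Larger Ma is earlier, so the oldest is Paleoarchean and the youngest is Cenozoic; youngest to oldest: Cenozoic, Mesozoic, Neoproterozoic, Mesoproterozoic, Paleoproterozoic, Mesoarchean, Paleoarchean.
Oldest start 3600 minus youngest end 0 gives 3600 Myr overall.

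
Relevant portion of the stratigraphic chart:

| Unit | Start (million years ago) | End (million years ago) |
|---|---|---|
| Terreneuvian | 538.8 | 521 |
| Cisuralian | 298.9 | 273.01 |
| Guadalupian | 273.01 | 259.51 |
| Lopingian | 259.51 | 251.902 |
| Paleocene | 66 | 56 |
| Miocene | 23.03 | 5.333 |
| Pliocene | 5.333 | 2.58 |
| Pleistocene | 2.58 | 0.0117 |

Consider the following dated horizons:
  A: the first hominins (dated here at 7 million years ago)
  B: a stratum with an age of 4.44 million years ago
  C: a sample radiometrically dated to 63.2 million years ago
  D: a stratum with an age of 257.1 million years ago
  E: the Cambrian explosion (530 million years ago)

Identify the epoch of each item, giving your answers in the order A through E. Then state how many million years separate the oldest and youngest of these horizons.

A — Miocene; B — Pliocene; C — Paleocene; D — Lopingian; E — Terreneuvian; span 525.56 million years

A: 7 Ma lies in 23.03–5.333 Ma, so Miocene.
B: 4.44 Ma lies in 5.333–2.58 Ma, so Pliocene.
C: 63.2 Ma lies in 66–56 Ma, so Paleocene.
D: 257.1 Ma lies in 259.51–251.902 Ma, so Lopingian.
E: 530 Ma lies in 538.8–521 Ma, so Terreneuvian.
Oldest = 530 Ma, youngest = 4.44 Ma → span 525.56 Myr.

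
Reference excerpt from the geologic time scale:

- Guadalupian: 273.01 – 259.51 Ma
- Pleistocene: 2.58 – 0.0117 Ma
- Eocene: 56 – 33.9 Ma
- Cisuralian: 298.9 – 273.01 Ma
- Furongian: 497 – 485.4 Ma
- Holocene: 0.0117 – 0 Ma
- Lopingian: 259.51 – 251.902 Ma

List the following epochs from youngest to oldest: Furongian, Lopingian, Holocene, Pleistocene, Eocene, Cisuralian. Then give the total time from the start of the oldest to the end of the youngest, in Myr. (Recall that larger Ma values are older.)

From the excerpt: Furongian 497–485.4; Lopingian 259.51–251.902; Holocene 0.0117–0; Pleistocene 2.58–0.0117; Eocene 56–33.9; Cisuralian 298.9–273.01 (Ma).
Larger Ma is earlier, so the oldest is Furongian and the youngest is Holocene; youngest to oldest: Holocene, Pleistocene, Eocene, Lopingian, Cisuralian, Furongian.
Oldest start 497 minus youngest end 0 gives 497 Myr overall.

Holocene, Pleistocene, Eocene, Lopingian, Cisuralian, Furongian; total span 497 Myr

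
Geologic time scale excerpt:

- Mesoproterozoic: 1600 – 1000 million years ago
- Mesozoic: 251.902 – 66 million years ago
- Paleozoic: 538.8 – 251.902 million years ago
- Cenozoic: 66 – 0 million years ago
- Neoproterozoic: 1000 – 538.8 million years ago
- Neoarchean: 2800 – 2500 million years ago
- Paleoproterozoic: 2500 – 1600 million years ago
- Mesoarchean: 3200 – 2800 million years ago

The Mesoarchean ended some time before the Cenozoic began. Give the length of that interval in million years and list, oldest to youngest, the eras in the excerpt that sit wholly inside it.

The Mesoarchean closes at 2800 Ma and the Cenozoic opens at 66 Ma, so the interval is 2800 − 66 = 2734 Myr.
An era fits inside if it starts at or after 2800 Ma and ends at or before 66 Ma; oldest first that gives Neoarchean, Paleoproterozoic, Mesoproterozoic, Neoproterozoic, Paleozoic, Mesozoic.

2734 million years; Neoarchean, Paleoproterozoic, Mesoproterozoic, Neoproterozoic, Paleozoic, Mesozoic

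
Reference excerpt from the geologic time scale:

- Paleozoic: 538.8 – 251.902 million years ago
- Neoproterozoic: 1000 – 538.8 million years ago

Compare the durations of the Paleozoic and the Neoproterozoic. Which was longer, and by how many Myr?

Neoproterozoic, by 174.302 million years

Paleozoic: 538.8 − 251.902 = 286.898 Myr.
Neoproterozoic: 1000 − 538.8 = 461.2 Myr.
Difference: 461.2 − 286.898 = 174.302 Myr, so the Neoproterozoic was longer.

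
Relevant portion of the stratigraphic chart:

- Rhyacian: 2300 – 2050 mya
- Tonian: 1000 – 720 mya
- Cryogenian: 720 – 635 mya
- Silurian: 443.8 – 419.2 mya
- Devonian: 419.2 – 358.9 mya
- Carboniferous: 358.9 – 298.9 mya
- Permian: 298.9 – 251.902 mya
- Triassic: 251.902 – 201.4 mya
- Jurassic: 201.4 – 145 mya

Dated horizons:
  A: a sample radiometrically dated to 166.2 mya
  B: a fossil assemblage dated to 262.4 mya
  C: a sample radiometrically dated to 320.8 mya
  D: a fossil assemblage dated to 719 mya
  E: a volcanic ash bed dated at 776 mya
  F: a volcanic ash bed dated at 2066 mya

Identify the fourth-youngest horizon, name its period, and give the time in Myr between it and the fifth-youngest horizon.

D, in the Cryogenian; 57 million years to E

Smaller Ma means younger, so youngest first: A 166.2 < B 262.4 < C 320.8 < D 719 < E 776 < F 2066.
Counting 4 along gives D (719 Ma); the excerpt puts that inside the Cryogenian, 720–635 Ma.
Next in line is E (776 Ma), and 776 − 719 = 57 Myr.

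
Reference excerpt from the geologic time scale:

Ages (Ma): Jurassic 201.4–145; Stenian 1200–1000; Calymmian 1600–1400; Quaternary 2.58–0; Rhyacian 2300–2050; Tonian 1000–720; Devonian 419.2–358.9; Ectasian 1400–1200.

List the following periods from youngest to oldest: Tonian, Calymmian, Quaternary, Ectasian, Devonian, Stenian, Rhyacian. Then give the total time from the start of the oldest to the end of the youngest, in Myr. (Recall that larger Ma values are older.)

Quaternary, Devonian, Tonian, Stenian, Ectasian, Calymmian, Rhyacian; total span 2300 Myr

From the excerpt: Tonian 1000–720; Calymmian 1600–1400; Quaternary 2.58–0; Ectasian 1400–1200; Devonian 419.2–358.9; Stenian 1200–1000; Rhyacian 2300–2050 (Ma).
Larger Ma is earlier, so the oldest is Rhyacian and the youngest is Quaternary; youngest to oldest: Quaternary, Devonian, Tonian, Stenian, Ectasian, Calymmian, Rhyacian.
Oldest start 2300 minus youngest end 0 gives 2300 Myr overall.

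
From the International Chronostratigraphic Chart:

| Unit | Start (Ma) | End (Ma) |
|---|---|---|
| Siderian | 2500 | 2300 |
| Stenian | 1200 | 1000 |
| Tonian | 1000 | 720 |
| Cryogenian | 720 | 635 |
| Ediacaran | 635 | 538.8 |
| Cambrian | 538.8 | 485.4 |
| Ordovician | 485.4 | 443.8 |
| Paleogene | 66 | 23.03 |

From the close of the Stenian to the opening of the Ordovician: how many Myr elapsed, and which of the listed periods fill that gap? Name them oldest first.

The Stenian closes at 1000 Ma and the Ordovician opens at 485.4 Ma, so the interval is 1000 − 485.4 = 514.6 Myr.
A period fits inside if it starts at or after 1000 Ma and ends at or before 485.4 Ma; oldest first that gives Tonian, Cryogenian, Ediacaran, Cambrian.

514.6 million years; Tonian, Cryogenian, Ediacaran, Cambrian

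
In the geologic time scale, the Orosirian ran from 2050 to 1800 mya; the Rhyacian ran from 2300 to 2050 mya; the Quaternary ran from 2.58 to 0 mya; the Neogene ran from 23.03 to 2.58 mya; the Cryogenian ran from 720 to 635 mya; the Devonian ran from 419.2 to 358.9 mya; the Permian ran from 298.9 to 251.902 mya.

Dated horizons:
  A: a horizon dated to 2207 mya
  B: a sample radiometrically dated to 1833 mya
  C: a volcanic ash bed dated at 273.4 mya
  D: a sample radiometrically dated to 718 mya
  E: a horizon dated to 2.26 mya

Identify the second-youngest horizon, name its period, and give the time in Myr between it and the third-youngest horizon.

C, in the Permian; 444.6 million years to D

Smaller Ma means younger, so youngest first: E 2.26 < C 273.4 < D 718 < B 1833 < A 2207.
Counting 2 along gives C (273.4 Ma); the excerpt puts that inside the Permian, 298.9–251.902 Ma.
Next in line is D (718 Ma), and 718 − 273.4 = 444.6 Myr.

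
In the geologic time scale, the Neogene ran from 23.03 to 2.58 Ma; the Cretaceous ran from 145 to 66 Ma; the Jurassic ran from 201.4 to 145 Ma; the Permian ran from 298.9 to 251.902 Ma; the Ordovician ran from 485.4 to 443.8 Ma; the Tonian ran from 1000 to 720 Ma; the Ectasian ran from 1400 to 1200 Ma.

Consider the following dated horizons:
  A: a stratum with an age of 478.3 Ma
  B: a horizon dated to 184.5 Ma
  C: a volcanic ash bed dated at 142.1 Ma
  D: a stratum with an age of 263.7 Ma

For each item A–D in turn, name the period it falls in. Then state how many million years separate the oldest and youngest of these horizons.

A — Ordovician; B — Jurassic; C — Cretaceous; D — Permian; span 336.2 million years

Match each age against the start–end ranges in the excerpt: A = 478.3 Ma → Ordovician (485.4–443.8); B = 184.5 Ma → Jurassic (201.4–145); C = 142.1 Ma → Cretaceous (145–66); D = 263.7 Ma → Permian (298.9–251.902).
The largest age is 478.3 Ma and the smallest is 142.1 Ma; their difference is 336.2 Myr.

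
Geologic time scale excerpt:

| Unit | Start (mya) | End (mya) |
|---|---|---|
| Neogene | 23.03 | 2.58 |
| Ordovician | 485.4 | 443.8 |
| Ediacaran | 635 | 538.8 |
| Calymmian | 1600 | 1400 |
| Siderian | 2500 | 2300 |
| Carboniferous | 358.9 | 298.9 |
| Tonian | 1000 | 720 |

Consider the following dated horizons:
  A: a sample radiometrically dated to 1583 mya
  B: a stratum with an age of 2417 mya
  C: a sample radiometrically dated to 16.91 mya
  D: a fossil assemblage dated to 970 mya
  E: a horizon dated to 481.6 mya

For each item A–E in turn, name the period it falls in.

A: 1583 Ma lies in 1600–1400 Ma, so Calymmian.
B: 2417 Ma lies in 2500–2300 Ma, so Siderian.
C: 16.91 Ma lies in 23.03–2.58 Ma, so Neogene.
D: 970 Ma lies in 1000–720 Ma, so Tonian.
E: 481.6 Ma lies in 485.4–443.8 Ma, so Ordovician.

A — Calymmian; B — Siderian; C — Neogene; D — Tonian; E — Ordovician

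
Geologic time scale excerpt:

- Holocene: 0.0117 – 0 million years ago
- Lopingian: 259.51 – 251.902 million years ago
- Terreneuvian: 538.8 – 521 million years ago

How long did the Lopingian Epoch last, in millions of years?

259.51 − 251.902 = 7.608 million years.

7.608 million years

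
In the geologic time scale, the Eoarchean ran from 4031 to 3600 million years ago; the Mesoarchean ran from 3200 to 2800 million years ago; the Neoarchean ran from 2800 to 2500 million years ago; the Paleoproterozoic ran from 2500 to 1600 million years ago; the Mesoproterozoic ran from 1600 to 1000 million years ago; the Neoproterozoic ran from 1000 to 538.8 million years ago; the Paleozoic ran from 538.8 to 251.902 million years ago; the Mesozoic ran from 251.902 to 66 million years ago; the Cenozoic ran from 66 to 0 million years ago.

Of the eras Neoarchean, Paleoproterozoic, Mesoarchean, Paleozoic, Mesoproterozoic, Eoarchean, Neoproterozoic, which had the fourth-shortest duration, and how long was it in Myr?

Eoarchean, 431 million years

Start − end for each: Neoarchean 2800 − 2500 = 300; Paleoproterozoic 2500 − 1600 = 900; Mesoarchean 3200 − 2800 = 400; Paleozoic 538.8 − 251.902 = 286.898; Mesoproterozoic 1600 − 1000 = 600; Eoarchean 4031 − 3600 = 431; Neoproterozoic 1000 − 538.8 = 461.2.
Ranking these from shortest: Paleozoic < Neoarchean < Mesoarchean < Eoarchean < Neoproterozoic < Mesoproterozoic < Paleoproterozoic.
Position 4 in that ranking is Eoarchean, which lasted 431 Myr.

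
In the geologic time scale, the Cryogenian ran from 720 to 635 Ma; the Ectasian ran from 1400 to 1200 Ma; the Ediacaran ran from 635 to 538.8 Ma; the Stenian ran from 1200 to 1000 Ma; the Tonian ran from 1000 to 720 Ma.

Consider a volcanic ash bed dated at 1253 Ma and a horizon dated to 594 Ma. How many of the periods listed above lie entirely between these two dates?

The older date is 1253 Ma and the younger is 594 Ma.
Periods with start < 1253 and end > 594 Ma: Stenian (1200–1000), Tonian (1000–720), Cryogenian (720–635).
That is 3 complete periods.

3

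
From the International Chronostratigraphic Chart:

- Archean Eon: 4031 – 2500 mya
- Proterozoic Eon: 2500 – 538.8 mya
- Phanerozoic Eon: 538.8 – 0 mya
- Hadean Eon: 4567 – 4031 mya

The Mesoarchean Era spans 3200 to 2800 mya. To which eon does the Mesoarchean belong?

Archean

The Mesoarchean (3200–2800 Ma) lies entirely within 4031–2500 Ma, the Archean Eon.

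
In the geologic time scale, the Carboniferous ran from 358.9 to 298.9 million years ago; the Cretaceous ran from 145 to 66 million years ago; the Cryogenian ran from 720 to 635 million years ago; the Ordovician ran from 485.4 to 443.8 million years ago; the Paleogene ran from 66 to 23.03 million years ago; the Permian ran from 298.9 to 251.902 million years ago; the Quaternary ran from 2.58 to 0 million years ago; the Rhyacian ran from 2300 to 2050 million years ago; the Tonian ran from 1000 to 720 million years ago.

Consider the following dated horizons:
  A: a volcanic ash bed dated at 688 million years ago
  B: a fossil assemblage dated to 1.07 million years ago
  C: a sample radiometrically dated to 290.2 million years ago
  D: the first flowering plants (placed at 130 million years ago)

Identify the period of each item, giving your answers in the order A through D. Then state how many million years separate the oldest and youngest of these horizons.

Match each age against the start–end ranges in the excerpt: A = 688 Ma → Cryogenian (720–635); B = 1.07 Ma → Quaternary (2.58–0); C = 290.2 Ma → Permian (298.9–251.902); D = 130 Ma → Cretaceous (145–66).
The largest age is 688 Ma and the smallest is 1.07 Ma; their difference is 686.93 Myr.

A — Cryogenian; B — Quaternary; C — Permian; D — Cretaceous; span 686.93 million years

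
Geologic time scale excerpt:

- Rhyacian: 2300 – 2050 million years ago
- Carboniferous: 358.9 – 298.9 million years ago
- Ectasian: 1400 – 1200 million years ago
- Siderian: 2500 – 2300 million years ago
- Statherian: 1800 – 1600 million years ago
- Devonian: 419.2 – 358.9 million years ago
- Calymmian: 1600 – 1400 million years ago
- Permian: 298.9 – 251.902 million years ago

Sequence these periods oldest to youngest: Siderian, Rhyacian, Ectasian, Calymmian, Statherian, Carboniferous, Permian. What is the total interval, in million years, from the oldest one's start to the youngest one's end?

Siderian → Rhyacian → Statherian → Calymmian → Ectasian → Carboniferous → Permian; total span 2248.098 Myr

From the excerpt: Siderian 2500–2300; Rhyacian 2300–2050; Ectasian 1400–1200; Calymmian 1600–1400; Statherian 1800–1600; Carboniferous 358.9–298.9; Permian 298.9–251.902 (Ma).
Larger Ma is earlier, so the oldest is Siderian and the youngest is Permian; oldest to youngest: Siderian, Rhyacian, Statherian, Calymmian, Ectasian, Carboniferous, Permian.
Oldest start 2500 minus youngest end 251.902 gives 2248.098 Myr overall.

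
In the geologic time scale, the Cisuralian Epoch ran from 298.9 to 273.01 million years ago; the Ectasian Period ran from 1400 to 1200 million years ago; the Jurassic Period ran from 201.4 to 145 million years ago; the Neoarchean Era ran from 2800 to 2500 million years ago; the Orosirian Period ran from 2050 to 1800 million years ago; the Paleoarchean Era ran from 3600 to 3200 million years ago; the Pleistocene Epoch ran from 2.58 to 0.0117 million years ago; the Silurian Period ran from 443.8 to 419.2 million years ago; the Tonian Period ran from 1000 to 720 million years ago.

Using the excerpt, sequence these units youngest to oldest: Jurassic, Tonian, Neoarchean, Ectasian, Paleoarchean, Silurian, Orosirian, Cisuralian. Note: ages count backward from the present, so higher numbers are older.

Sorting by start age (ascending Ma, since larger Ma = older): Jurassic began 201.4, Cisuralian began 298.9, Silurian began 443.8, Tonian began 1000, Ectasian began 1400, Orosirian began 2050, Neoarchean began 2800, Paleoarchean began 3600.

Jurassic, Cisuralian, Silurian, Tonian, Ectasian, Orosirian, Neoarchean, Paleoarchean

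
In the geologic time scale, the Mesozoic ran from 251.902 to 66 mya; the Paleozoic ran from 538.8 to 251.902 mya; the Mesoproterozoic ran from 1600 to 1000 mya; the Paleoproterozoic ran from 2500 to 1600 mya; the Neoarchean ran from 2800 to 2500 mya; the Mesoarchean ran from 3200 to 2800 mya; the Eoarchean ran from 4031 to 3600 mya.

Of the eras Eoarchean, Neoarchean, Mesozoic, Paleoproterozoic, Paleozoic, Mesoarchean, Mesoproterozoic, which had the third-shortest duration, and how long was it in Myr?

Durations: Eoarchean 431; Neoarchean 300; Mesozoic 185.902; Paleoproterozoic 900; Paleozoic 286.898; Mesoarchean 400; Mesoproterozoic 600 Myr.
Sorted shortest-first: Mesozoic (185.902), Paleozoic (286.898), Neoarchean (300), Mesoarchean (400), Eoarchean (431), Mesoproterozoic (600), Paleoproterozoic (900).
The third shortest is Neoarchean at 300 Myr.

Neoarchean, 300 million years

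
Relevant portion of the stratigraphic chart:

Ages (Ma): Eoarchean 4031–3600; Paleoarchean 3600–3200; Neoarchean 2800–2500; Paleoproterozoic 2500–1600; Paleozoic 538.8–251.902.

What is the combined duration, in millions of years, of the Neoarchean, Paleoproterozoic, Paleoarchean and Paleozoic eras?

1886.898 million years

Each duration: Neoarchean = 300; Paleoproterozoic = 900; Paleoarchean = 400; Paleozoic = 286.898.
Sum: 300 + 900 + 400 + 286.898 = 1886.898 Myr.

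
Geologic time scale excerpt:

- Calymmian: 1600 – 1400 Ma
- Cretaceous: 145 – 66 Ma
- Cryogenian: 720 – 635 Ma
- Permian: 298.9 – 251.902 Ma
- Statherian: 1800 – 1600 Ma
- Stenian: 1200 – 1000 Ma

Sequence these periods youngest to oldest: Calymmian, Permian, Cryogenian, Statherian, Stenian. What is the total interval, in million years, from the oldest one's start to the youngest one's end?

Permian, Cryogenian, Stenian, Calymmian, Statherian; total span 1548.098 Myr

From the excerpt: Calymmian 1600–1400; Permian 298.9–251.902; Cryogenian 720–635; Statherian 1800–1600; Stenian 1200–1000 (Ma).
Larger Ma is earlier, so the oldest is Statherian and the youngest is Permian; youngest to oldest: Permian, Cryogenian, Stenian, Calymmian, Statherian.
Oldest start 1800 minus youngest end 251.902 gives 1548.098 Myr overall.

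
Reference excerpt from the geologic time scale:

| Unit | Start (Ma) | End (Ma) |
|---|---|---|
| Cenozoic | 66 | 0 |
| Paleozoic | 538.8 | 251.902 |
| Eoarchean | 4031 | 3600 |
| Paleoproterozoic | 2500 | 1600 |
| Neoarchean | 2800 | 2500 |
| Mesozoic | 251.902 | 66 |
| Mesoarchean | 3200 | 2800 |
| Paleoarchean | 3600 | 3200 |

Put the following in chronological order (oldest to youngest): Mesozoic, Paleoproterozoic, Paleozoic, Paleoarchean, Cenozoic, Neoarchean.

Read off each span (Ma): Mesozoic 251.902–66; Paleoproterozoic 2500–1600; Paleozoic 538.8–251.902; Paleoarchean 3600–3200; Cenozoic 66–0; Neoarchean 2800–2500.
Larger Ma is older, so oldest→youngest is Paleoarchean, Neoarchean, Paleoproterozoic, Paleozoic, Mesozoic, Cenozoic.

Paleoarchean, Neoarchean, Paleoproterozoic, Paleozoic, Mesozoic, Cenozoic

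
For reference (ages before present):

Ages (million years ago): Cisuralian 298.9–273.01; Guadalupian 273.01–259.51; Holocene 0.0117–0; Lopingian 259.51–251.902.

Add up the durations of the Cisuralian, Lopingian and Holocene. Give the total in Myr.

Duration is start − end for each: (298.9 − 273.01) + (259.51 − 251.902) + (0.0117 − 0).
That is 25.89 + 7.608 + 0.0117, which totals 33.5097 million years.

33.5097 million years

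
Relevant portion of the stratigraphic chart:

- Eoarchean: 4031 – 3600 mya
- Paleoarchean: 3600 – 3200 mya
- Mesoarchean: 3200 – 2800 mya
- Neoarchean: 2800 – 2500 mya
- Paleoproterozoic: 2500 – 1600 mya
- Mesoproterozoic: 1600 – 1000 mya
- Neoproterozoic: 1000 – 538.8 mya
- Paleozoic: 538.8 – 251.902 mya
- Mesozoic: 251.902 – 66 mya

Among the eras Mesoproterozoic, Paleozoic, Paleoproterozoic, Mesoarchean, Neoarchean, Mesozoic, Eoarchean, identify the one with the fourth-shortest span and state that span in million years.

Mesoarchean, 400 million years

Start − end for each: Mesoproterozoic 1600 − 1000 = 600; Paleozoic 538.8 − 251.902 = 286.898; Paleoproterozoic 2500 − 1600 = 900; Mesoarchean 3200 − 2800 = 400; Neoarchean 2800 − 2500 = 300; Mesozoic 251.902 − 66 = 185.902; Eoarchean 4031 − 3600 = 431.
Ranking these from shortest: Mesozoic < Paleozoic < Neoarchean < Mesoarchean < Eoarchean < Mesoproterozoic < Paleoproterozoic.
Position 4 in that ranking is Mesoarchean, which lasted 400 Myr.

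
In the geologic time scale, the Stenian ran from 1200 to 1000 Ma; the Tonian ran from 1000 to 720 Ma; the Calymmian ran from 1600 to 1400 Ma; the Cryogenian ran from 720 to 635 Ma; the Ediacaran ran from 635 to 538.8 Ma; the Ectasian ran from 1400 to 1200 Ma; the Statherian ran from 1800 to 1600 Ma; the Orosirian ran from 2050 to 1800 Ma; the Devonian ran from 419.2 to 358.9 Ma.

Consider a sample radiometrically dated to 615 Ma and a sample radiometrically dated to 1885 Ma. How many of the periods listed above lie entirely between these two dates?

6

The older date is 1885 Ma and the younger is 615 Ma.
Periods with start < 1885 and end > 615 Ma: Statherian (1800–1600), Calymmian (1600–1400), Ectasian (1400–1200), Stenian (1200–1000), Tonian (1000–720), Cryogenian (720–635).
That is 6 complete periods.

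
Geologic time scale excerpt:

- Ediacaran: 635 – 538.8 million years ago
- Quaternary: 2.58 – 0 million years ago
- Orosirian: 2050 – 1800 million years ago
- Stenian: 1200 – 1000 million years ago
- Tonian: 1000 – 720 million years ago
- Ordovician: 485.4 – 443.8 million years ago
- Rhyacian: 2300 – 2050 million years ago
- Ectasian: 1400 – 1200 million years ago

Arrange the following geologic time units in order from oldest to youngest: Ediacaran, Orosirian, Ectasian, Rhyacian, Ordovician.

Rhyacian, Orosirian, Ectasian, Ediacaran, Ordovician

The oldest of these is Rhyacian (starts 2300 Ma) and the youngest is Ordovician (ends 443.8 Ma).
In between, by decreasing start age: Orosirian (2050), Ectasian (1400), Ediacaran (635).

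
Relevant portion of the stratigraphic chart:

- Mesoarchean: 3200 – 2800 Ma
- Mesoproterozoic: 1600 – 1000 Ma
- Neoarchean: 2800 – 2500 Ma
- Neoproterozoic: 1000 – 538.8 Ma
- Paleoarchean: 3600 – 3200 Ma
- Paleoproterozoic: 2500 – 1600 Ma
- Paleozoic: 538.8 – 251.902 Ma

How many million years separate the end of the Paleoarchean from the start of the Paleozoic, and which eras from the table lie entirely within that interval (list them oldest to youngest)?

2661.2 million years; Mesoarchean, Neoarchean, Paleoproterozoic, Mesoproterozoic, Neoproterozoic

The Paleoarchean closes at 3200 Ma and the Paleozoic opens at 538.8 Ma, so the interval is 3200 − 538.8 = 2661.2 Myr.
An era fits inside if it starts at or after 3200 Ma and ends at or before 538.8 Ma; oldest first that gives Mesoarchean, Neoarchean, Paleoproterozoic, Mesoproterozoic, Neoproterozoic.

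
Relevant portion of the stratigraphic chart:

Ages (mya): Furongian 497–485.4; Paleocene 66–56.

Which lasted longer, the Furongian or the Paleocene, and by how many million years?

Furongian: 497 − 485.4 = 11.6 Myr.
Paleocene: 66 − 56 = 10 Myr.
Difference: 11.6 − 10 = 1.6 Myr, so the Furongian was longer.

Furongian, by 1.6 million years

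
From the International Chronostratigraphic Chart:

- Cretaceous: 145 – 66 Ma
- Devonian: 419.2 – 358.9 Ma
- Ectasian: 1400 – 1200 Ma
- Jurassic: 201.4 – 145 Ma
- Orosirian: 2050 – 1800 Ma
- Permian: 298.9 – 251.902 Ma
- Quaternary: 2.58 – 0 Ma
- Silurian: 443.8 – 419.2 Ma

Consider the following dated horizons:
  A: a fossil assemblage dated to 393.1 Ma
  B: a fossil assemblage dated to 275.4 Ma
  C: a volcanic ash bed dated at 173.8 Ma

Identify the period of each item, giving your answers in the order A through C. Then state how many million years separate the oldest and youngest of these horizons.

A: 393.1 Ma lies in 419.2–358.9 Ma, so Devonian.
B: 275.4 Ma lies in 298.9–251.902 Ma, so Permian.
C: 173.8 Ma lies in 201.4–145 Ma, so Jurassic.
Oldest = 393.1 Ma, youngest = 173.8 Ma → span 219.3 Myr.

A — Devonian; B — Permian; C — Jurassic; span 219.3 million years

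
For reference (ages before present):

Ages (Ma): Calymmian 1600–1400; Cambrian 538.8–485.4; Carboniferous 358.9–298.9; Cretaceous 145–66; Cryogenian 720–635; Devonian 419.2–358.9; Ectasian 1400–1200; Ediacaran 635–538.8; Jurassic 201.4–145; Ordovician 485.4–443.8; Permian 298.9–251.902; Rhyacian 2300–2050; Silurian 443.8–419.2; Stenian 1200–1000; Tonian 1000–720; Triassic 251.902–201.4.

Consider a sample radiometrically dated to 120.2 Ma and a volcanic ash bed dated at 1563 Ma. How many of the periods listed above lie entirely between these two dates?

13

1563 Ma sits inside the Calymmian (1600–1400) and 120.2 Ma inside the Cretaceous (145–66); neither of those is wholly between the two dates.
The listed periods lying completely between them are Ectasian, Stenian, Tonian, Cryogenian, Ediacaran, Cambrian, Ordovician, Silurian, Devonian, Carboniferous, Permian, Triassic, Jurassic — 13 in all.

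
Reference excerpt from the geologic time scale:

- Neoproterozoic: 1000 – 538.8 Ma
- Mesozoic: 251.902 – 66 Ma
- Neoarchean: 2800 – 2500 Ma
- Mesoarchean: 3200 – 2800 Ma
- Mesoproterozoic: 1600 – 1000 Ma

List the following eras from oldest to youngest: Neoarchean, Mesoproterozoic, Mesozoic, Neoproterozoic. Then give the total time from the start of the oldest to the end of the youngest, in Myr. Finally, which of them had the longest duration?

From the excerpt: Neoarchean 2800–2500; Mesoproterozoic 1600–1000; Mesozoic 251.902–66; Neoproterozoic 1000–538.8 (Ma).
Larger Ma is earlier, so the oldest is Neoarchean and the youngest is Mesozoic; oldest to youngest: Neoarchean, Mesoproterozoic, Neoproterozoic, Mesozoic.
Oldest start 2800 minus youngest end 66 gives 2734 Myr overall.
Individual lengths (start − end): Neoproterozoic 461.2; Mesozoic 185.902; Mesoproterozoic 600; Neoarchean 300. The largest is Mesoproterozoic at 600 Myr.

Neoarchean, Mesoproterozoic, Neoproterozoic, Mesozoic; total span 2734 Myr; longest is Mesoproterozoic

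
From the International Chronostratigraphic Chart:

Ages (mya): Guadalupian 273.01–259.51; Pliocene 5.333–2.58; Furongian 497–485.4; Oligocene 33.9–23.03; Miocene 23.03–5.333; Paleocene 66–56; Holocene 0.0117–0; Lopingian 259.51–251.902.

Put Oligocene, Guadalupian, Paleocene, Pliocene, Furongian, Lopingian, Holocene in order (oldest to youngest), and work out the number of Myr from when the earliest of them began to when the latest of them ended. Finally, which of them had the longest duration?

From the excerpt: Oligocene 33.9–23.03; Guadalupian 273.01–259.51; Paleocene 66–56; Pliocene 5.333–2.58; Furongian 497–485.4; Lopingian 259.51–251.902; Holocene 0.0117–0 (Ma).
Larger Ma is earlier, so the oldest is Furongian and the youngest is Holocene; oldest to youngest: Furongian, Guadalupian, Lopingian, Paleocene, Oligocene, Pliocene, Holocene.
Oldest start 497 minus youngest end 0 gives 497 Myr overall.
Individual lengths (start − end): Guadalupian 13.5; Paleocene 10; Furongian 11.6; Oligocene 10.87; Lopingian 7.608; Pliocene 2.753; Holocene 0.0117. The largest is Guadalupian at 13.5 Myr.

Furongian, Guadalupian, Lopingian, Paleocene, Oligocene, Pliocene, Holocene; total span 497 Myr; longest is Guadalupian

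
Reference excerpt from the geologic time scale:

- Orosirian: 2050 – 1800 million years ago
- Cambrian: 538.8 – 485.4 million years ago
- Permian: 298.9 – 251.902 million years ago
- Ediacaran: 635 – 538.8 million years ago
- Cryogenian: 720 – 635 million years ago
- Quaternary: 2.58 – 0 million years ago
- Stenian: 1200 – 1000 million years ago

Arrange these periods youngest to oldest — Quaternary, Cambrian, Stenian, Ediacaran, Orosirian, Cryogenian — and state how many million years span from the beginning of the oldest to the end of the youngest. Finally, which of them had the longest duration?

Quaternary → Cambrian → Ediacaran → Cryogenian → Stenian → Orosirian; total span 2050 Myr; longest is Orosirian

From the excerpt: Quaternary 2.58–0; Cambrian 538.8–485.4; Stenian 1200–1000; Ediacaran 635–538.8; Orosirian 2050–1800; Cryogenian 720–635 (Ma).
Larger Ma is earlier, so the oldest is Orosirian and the youngest is Quaternary; youngest to oldest: Quaternary, Cambrian, Ediacaran, Cryogenian, Stenian, Orosirian.
Oldest start 2050 minus youngest end 0 gives 2050 Myr overall.
Individual lengths (start − end): Cryogenian 85; Cambrian 53.4; Stenian 200; Ediacaran 96.2; Quaternary 2.58; Orosirian 250. The largest is Orosirian at 250 Myr.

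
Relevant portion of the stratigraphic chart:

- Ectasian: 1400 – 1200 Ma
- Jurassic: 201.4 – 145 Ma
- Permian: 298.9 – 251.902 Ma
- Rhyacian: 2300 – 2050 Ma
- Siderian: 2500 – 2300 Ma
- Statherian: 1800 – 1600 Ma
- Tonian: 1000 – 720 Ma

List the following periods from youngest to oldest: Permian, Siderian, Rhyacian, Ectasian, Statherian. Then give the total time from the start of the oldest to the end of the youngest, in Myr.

Start ages (Ma): Siderian 2500, Rhyacian 2300, Statherian 1800, Ectasian 1400, Permian 298.9.
Ordered youngest to oldest: Permian, Ectasian, Statherian, Rhyacian, Siderian.
Span = 2500 − 251.902 = 2248.098 Myr.

Permian, Ectasian, Statherian, Rhyacian, Siderian; total span 2248.098 Myr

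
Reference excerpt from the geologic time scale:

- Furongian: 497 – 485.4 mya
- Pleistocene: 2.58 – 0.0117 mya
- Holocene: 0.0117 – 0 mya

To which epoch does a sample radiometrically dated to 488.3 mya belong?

488.3 Ma lies between 497 and 485.4 Ma, so it falls in the Furongian.

Furongian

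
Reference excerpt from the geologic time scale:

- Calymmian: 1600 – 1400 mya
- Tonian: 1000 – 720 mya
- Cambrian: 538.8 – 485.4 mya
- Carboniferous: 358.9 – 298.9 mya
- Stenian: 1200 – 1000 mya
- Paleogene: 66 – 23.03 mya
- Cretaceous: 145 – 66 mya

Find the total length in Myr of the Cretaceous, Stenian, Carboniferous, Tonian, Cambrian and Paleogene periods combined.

Each duration: Cretaceous = 79; Stenian = 200; Carboniferous = 60; Tonian = 280; Cambrian = 53.4; Paleogene = 42.97.
Sum: 79 + 200 + 60 + 280 + 53.4 + 42.97 = 715.37 Myr.

715.37 million years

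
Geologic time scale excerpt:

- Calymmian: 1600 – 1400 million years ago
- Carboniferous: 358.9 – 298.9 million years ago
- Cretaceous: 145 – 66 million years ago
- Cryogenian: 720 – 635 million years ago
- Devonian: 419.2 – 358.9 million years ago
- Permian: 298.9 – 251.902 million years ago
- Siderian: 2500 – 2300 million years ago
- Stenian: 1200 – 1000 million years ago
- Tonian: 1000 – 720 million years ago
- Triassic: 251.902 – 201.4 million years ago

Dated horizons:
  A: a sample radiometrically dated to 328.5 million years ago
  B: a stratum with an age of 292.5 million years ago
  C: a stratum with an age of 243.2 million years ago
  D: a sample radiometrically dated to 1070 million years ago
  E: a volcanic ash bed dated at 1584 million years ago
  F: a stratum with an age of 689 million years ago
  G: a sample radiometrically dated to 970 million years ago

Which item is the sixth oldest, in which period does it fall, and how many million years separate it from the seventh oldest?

Larger Ma means older, so oldest first: E 1584 > D 1070 > G 970 > F 689 > A 328.5 > B 292.5 > C 243.2.
Counting 6 along gives B (292.5 Ma); the excerpt puts that inside the Permian, 298.9–251.902 Ma.
Next in line is C (243.2 Ma), and 292.5 − 243.2 = 49.3 Myr.

B, in the Permian; 49.3 million years to C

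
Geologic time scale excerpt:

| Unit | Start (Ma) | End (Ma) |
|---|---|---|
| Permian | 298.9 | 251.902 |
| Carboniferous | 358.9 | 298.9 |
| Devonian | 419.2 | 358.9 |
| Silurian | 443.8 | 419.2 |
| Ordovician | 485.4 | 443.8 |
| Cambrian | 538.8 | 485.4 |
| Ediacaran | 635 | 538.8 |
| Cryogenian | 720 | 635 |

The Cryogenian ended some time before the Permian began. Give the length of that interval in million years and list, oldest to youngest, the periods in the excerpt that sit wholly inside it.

The Cryogenian closes at 635 Ma and the Permian opens at 298.9 Ma, so the interval is 635 − 298.9 = 336.1 Myr.
A period fits inside if it starts at or after 635 Ma and ends at or before 298.9 Ma; oldest first that gives Ediacaran, Cambrian, Ordovician, Silurian, Devonian, Carboniferous.

336.1 million years; Ediacaran, Cambrian, Ordovician, Silurian, Devonian, Carboniferous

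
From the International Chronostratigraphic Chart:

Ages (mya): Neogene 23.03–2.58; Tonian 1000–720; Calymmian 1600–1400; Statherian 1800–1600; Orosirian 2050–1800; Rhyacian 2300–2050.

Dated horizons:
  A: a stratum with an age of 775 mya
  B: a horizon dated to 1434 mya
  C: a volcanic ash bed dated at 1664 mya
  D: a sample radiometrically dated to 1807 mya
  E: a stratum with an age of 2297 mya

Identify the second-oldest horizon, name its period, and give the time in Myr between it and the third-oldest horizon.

Larger Ma means older, so oldest first: E 2297 > D 1807 > C 1664 > B 1434 > A 775.
Counting 2 along gives D (1807 Ma); the excerpt puts that inside the Orosirian, 2050–1800 Ma.
Next in line is C (1664 Ma), and 1807 − 1664 = 143 Myr.

D, in the Orosirian; 143 million years to C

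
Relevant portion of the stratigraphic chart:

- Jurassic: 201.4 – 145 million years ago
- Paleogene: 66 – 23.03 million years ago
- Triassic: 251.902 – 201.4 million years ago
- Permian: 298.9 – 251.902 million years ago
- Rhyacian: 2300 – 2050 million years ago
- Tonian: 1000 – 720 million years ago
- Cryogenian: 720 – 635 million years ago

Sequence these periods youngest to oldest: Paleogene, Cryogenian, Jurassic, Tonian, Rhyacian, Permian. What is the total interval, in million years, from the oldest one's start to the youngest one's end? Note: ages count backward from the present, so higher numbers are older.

From the excerpt: Paleogene 66–23.03; Cryogenian 720–635; Jurassic 201.4–145; Tonian 1000–720; Rhyacian 2300–2050; Permian 298.9–251.902 (Ma).
Larger Ma is earlier, so the oldest is Rhyacian and the youngest is Paleogene; youngest to oldest: Paleogene, Jurassic, Permian, Cryogenian, Tonian, Rhyacian.
Oldest start 2300 minus youngest end 23.03 gives 2276.97 Myr overall.

Paleogene, Jurassic, Permian, Cryogenian, Tonian, Rhyacian; total span 2276.97 Myr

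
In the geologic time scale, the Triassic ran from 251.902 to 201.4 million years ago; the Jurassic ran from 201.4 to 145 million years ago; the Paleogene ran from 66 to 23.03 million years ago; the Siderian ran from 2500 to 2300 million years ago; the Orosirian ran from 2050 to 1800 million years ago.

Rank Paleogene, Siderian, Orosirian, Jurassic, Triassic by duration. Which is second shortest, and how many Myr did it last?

Start − end for each: Paleogene 66 − 23.03 = 42.97; Siderian 2500 − 2300 = 200; Orosirian 2050 − 1800 = 250; Jurassic 201.4 − 145 = 56.4; Triassic 251.902 − 201.4 = 50.502.
Ranking these from shortest: Paleogene < Triassic < Jurassic < Siderian < Orosirian.
Position 2 in that ranking is Triassic, which lasted 50.502 Myr.

Triassic, 50.502 million years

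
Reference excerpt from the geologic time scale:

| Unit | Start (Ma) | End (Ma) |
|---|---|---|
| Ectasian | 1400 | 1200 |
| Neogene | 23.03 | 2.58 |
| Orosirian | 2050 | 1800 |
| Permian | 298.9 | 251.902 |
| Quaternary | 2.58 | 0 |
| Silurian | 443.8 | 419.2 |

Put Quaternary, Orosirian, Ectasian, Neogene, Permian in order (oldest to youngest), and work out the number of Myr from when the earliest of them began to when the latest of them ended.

Orosirian → Ectasian → Permian → Neogene → Quaternary; total span 2050 Myr

From the excerpt: Quaternary 2.58–0; Orosirian 2050–1800; Ectasian 1400–1200; Neogene 23.03–2.58; Permian 298.9–251.902 (Ma).
Larger Ma is earlier, so the oldest is Orosirian and the youngest is Quaternary; oldest to youngest: Orosirian, Ectasian, Permian, Neogene, Quaternary.
Oldest start 2050 minus youngest end 0 gives 2050 Myr overall.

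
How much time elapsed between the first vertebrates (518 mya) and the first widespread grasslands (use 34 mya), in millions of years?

518 − 34 = 484 million years.

484 million years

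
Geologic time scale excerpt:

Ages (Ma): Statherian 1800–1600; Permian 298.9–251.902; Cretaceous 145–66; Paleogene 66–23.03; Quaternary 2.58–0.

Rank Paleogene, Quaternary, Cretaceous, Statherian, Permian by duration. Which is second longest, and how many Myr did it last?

Cretaceous, 79 million years

Durations: Paleogene 42.97; Quaternary 2.58; Cretaceous 79; Statherian 200; Permian 46.998 Myr.
Sorted longest-first: Statherian (200), Cretaceous (79), Permian (46.998), Paleogene (42.97), Quaternary (2.58).
The second longest is Cretaceous at 79 Myr.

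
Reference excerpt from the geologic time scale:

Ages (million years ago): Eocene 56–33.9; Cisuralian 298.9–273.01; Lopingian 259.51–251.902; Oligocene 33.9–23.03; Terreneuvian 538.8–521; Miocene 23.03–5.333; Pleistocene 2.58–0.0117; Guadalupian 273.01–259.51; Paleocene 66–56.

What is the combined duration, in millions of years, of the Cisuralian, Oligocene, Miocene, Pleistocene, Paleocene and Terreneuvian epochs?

84.8253 million years

Duration is start − end for each: (298.9 − 273.01) + (33.9 − 23.03) + (23.03 − 5.333) + (2.58 − 0.0117) + (66 − 56) + (538.8 − 521).
That is 25.89 + 10.87 + 17.697 + 2.5683 + 10 + 17.8, which totals 84.8253 million years.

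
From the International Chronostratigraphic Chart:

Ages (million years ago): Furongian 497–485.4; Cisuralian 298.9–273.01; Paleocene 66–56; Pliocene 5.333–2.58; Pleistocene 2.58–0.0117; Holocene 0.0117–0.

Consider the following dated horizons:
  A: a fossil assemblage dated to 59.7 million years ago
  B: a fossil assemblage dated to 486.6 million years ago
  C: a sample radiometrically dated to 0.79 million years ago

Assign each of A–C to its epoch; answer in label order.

A — Paleocene; B — Furongian; C — Pleistocene

Match each age against the start–end ranges in the excerpt: A = 59.7 Ma → Paleocene (66–56); B = 486.6 Ma → Furongian (497–485.4); C = 0.79 Ma → Pleistocene (2.58–0.0117).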